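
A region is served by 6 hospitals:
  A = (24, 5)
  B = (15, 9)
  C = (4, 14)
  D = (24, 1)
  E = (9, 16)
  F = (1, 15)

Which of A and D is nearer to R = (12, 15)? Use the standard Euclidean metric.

Compare squared distances:
|RA|² = (12−24)² + (15−5)² = 144 + 100 = 244
|RD|² = (12−24)² + (15−1)² = 144 + 196 = 340
244 < 340, so A is closer.

A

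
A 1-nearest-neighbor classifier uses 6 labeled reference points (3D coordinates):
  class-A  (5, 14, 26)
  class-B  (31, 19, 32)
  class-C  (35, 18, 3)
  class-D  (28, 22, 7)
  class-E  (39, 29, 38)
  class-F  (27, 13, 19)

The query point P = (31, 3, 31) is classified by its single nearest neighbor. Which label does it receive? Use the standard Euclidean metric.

Squared Euclidean distances:
d²(P, class-A) = (31−5)² + (3−14)² + (31−26)² = 676 + 121 + 25 = 822
d²(P, class-B) = (31−31)² + (3−19)² + (31−32)² = 0 + 256 + 1 = 257
d²(P, class-C) = (31−35)² + (3−18)² + (31−3)² = 16 + 225 + 784 = 1025
d²(P, class-D) = (31−28)² + (3−22)² + (31−7)² = 9 + 361 + 576 = 946
d²(P, class-E) = (31−39)² + (3−29)² + (31−38)² = 64 + 676 + 49 = 789
d²(P, class-F) = (31−27)² + (3−13)² + (31−19)² = 16 + 100 + 144 = 260
The smallest is to class-B, so P lies in the Voronoi region of class-B.

class-B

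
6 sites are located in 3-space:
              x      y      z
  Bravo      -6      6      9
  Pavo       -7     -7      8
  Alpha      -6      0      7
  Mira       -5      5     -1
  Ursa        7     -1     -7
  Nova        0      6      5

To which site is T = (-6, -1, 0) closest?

Squared Euclidean distances:
d²(T, Bravo) = (-6−(-6))² + (-1−6)² + (0−9)² = 0 + 49 + 81 = 130
d²(T, Pavo) = (-6−(-7))² + (-1−(-7))² + (0−8)² = 1 + 36 + 64 = 101
d²(T, Alpha) = (-6−(-6))² + (-1−0)² + (0−7)² = 0 + 1 + 49 = 50
d²(T, Mira) = (-6−(-5))² + (-1−5)² + (0−(-1))² = 1 + 36 + 1 = 38
d²(T, Ursa) = (-6−7)² + (-1−(-1))² + (0−(-7))² = 169 + 0 + 49 = 218
d²(T, Nova) = (-6−0)² + (-1−6)² + (0−5)² = 36 + 49 + 25 = 110
Minimum is at Mira.

Mira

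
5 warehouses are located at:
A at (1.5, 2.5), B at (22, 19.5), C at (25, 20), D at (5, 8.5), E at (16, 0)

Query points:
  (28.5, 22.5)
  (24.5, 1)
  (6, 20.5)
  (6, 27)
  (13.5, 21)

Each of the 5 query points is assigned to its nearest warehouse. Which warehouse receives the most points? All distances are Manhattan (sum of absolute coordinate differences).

D

(28.5, 22.5) — d to each: A:47, B:9.5, C:6, D:37.5, E:35 → nearest is C
(24.5, 1) — d to each: A:24.5, B:21, C:19.5, D:27, E:9.5 → nearest is E
(6, 20.5) — d to each: A:22.5, B:17, C:19.5, D:13, E:30.5 → nearest is D
(6, 27) — d to each: A:29, B:23.5, C:26, D:19.5, E:37 → nearest is D
(13.5, 21) — d to each: A:30.5, B:10, C:12.5, D:21, E:23.5 → nearest is B
Tally — B:1, C:1, D:2, E:1. D captures the most (2).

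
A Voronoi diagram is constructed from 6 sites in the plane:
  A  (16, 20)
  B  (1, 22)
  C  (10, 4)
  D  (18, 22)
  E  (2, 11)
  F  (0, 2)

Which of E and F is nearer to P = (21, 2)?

Compare squared distances:
|PE|² = (21−2)² + (2−11)² = 361 + 81 = 442
|PF|² = (21−0)² + (2−2)² = 441 + 0 = 441
442 > 441, so F is closer.

F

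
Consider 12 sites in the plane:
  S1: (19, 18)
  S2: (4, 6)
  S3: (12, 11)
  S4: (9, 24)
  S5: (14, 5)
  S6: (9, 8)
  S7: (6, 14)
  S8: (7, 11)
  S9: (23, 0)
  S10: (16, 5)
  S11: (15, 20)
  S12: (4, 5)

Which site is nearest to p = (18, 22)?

Compare squared distances (the ordering matches that of the actual distances):
|pS1|² = (18−19)² + (22−18)² = 1 + 16 = 17
|pS2|² = (18−4)² + (22−6)² = 196 + 256 = 452
|pS3|² = (18−12)² + (22−11)² = 36 + 121 = 157
|pS4|² = (18−9)² + (22−24)² = 81 + 4 = 85
|pS5|² = (18−14)² + (22−5)² = 16 + 289 = 305
|pS6|² = (18−9)² + (22−8)² = 81 + 196 = 277
|pS7|² = (18−6)² + (22−14)² = 144 + 64 = 208
|pS8|² = (18−7)² + (22−11)² = 121 + 121 = 242
|pS9|² = (18−23)² + (22−0)² = 25 + 484 = 509
d²(p, S10) = (18−16)² + (22−5)² = 4 + 289 = 293
d²(p, S11) = (18−15)² + (22−20)² = 9 + 4 = 13
d²(p, S12) = (18−4)² + (22−5)² = 196 + 289 = 485
Minimum is at S11.

S11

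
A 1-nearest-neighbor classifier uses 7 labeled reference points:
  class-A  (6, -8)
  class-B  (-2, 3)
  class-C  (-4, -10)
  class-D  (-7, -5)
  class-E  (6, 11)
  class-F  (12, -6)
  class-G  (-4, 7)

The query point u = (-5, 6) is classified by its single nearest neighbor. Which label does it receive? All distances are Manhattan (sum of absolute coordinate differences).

class-G

d(u, class-A) = |-5−6| + |6−(-8)| = 11 + 14 = 25
d(u, class-B) = |-5−(-2)| + |6−3| = 3 + 3 = 6
d(u, class-C) = |-5−(-4)| + |6−(-10)| = 1 + 16 = 17
d(u, class-D) = |-5−(-7)| + |6−(-5)| = 2 + 11 = 13
d(u, class-E) = |-5−6| + |6−11| = 11 + 5 = 16
d(u, class-F) = |-5−12| + |6−(-6)| = 17 + 12 = 29
d(u, class-G) = |-5−(-4)| + |6−7| = 1 + 1 = 2
class-G is nearest.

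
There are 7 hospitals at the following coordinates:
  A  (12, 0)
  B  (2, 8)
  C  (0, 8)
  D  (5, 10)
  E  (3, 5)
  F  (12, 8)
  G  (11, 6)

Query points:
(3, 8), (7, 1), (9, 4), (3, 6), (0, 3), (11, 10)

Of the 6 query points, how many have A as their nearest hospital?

1

(3, 8) — d² to each: A:145, B:1, C:9, D:8, E:9, F:81, G:68 → nearest is B
(7, 1) — d² to each: A:26, B:74, C:98, D:85, E:32, F:74, G:41 → nearest is A
(9, 4) — d² to each: A:25, B:65, C:97, D:52, E:37, F:25, G:8 → nearest is G
(3, 6) — d² to each: A:117, B:5, C:13, D:20, E:1, F:85, G:64 → nearest is E
(0, 3) — d² to each: A:153, B:29, C:25, D:74, E:13, F:169, G:130 → nearest is E
(11, 10) — d² to each: A:101, B:85, C:125, D:36, E:89, F:5, G:16 → nearest is F
1 of the 6 points has A as nearest.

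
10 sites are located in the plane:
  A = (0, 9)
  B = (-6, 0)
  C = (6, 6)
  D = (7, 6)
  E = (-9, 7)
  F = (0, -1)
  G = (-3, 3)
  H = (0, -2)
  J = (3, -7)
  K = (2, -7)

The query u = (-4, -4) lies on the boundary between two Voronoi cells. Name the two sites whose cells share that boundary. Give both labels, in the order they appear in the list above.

Squared distances from u to each site:
|uA|² = (-4−0)² + (-4−9)² = 16 + 169 = 185
|uB|² = (-4−(-6))² + (-4−0)² = 4 + 16 = 20
|uC|² = (-4−6)² + (-4−6)² = 100 + 100 = 200
|uD|² = (-4−7)² + (-4−6)² = 121 + 100 = 221
|uE|² = (-4−(-9))² + (-4−7)² = 25 + 121 = 146
|uF|² = (-4−0)² + (-4−(-1))² = 16 + 9 = 25
|uG|² = (-4−(-3))² + (-4−3)² = 1 + 49 = 50
|uH|² = (-4−0)² + (-4−(-2))² = 16 + 4 = 20
|uJ|² = (-4−3)² + (-4−(-7))² = 49 + 9 = 58
|uK|² = (-4−2)² + (-4−(-7))² = 36 + 9 = 45
u is equidistant from B and H (both at squared distance 20), and every other site is strictly farther — so u lies on the B–H Voronoi edge.

B and H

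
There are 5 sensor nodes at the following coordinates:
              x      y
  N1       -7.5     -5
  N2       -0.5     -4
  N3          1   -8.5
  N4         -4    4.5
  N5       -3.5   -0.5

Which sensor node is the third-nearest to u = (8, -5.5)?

Since √ is increasing, it suffices to compare squared distances:
|uN1|² = (8−(-7.5))² + (-5.5−(-5))² = 240.25 + 0.25 = 240.5
|uN2|² = (8−(-0.5))² + (-5.5−(-4))² = 72.25 + 2.25 = 74.5
|uN3|² = (8−1)² + (-5.5−(-8.5))² = 49 + 9 = 58
|uN4|² = (8−(-4))² + (-5.5−4.5)² = 144 + 100 = 244
|uN5|² = (8−(-3.5))² + (-5.5−(-0.5))² = 132.25 + 25 = 157.25
Sorted ascending: N3, N2, N5, N1, … — the third-nearest is N5.

N5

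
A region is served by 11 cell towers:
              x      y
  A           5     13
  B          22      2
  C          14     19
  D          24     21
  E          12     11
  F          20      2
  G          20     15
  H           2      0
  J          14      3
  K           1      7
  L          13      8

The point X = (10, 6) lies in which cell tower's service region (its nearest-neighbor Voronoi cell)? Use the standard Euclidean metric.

L

Since √ is increasing, it suffices to compare squared distances:
|XA|² = 25 + 49 = 74
|XB|² = 144 + 16 = 160
|XC|² = 16 + 169 = 185
|XD|² = 196 + 225 = 421
|XE|² = 4 + 25 = 29
|XF|² = 100 + 16 = 116
|XG|² = 100 + 81 = 181
|XH|² = 64 + 36 = 100
|XJ|² = 16 + 9 = 25
|XK|² = 81 + 1 = 82
|XL|² = 9 + 4 = 13
The smallest is to L, so X lies in the Voronoi region of L.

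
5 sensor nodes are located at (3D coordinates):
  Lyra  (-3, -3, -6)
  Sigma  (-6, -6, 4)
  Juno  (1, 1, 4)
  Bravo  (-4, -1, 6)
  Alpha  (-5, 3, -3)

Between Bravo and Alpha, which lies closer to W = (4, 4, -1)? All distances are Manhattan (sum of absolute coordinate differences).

Alpha

d(W, Bravo) = |4−(-4)| + |4−(-1)| + |-1−6| = 8 + 5 + 7 = 20
d(W, Alpha) = |4−(-5)| + |4−3| + |-1−(-3)| = 9 + 1 + 2 = 12
20 > 12, so Alpha is closer.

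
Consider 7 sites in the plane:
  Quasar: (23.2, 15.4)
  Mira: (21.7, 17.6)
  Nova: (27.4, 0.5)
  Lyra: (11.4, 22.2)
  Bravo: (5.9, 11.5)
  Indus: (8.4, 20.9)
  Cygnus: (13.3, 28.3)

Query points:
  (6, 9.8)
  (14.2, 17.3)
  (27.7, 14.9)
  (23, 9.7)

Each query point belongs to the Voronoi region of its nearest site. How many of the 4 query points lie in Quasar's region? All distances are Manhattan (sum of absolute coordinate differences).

(6, 9.8) — d to each: Quasar:22.8, Mira:23.5, Nova:30.7, Lyra:17.8, Bravo:1.8, Indus:13.5, Cygnus:25.8 → nearest is Bravo
(14.2, 17.3) — d to each: Quasar:10.9, Mira:7.8, Nova:30, Lyra:7.7, Bravo:14.1, Indus:9.4, Cygnus:11.9 → nearest is Lyra
(27.7, 14.9) — d to each: Quasar:5, Mira:8.7, Nova:14.7, Lyra:23.6, Bravo:25.2, Indus:25.3, Cygnus:27.8 → nearest is Quasar
(23, 9.7) — d to each: Quasar:5.9, Mira:9.2, Nova:13.6, Lyra:24.1, Bravo:18.9, Indus:25.8, Cygnus:28.3 → nearest is Quasar
2 of the 4 points have Quasar as nearest.

2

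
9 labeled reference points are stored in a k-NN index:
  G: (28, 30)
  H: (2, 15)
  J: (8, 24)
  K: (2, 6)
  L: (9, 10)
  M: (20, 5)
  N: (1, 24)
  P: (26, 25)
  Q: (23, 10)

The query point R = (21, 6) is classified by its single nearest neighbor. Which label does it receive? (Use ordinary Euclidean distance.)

M

Squared Euclidean distances:
|RG|² = (21−28)² + (6−30)² = 49 + 576 = 625
|RH|² = (21−2)² + (6−15)² = 361 + 81 = 442
|RJ|² = (21−8)² + (6−24)² = 169 + 324 = 493
|RK|² = (21−2)² + (6−6)² = 361 + 0 = 361
|RL|² = (21−9)² + (6−10)² = 144 + 16 = 160
|RM|² = (21−20)² + (6−5)² = 1 + 1 = 2
|RN|² = (21−1)² + (6−24)² = 400 + 324 = 724
|RP|² = (21−26)² + (6−25)² = 25 + 361 = 386
|RQ|² = (21−23)² + (6−10)² = 4 + 16 = 20
The smallest is to M, so R lies in the Voronoi region of M.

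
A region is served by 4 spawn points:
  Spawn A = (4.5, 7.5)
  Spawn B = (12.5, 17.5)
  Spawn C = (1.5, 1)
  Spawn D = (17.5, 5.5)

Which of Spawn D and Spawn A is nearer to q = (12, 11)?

Spawn D

Compare squared distances:
d²(q, Spawn D) = (12−17.5)² + (11−5.5)² = 30.25 + 30.25 = 60.5
d²(q, Spawn A) = (12−4.5)² + (11−7.5)² = 56.25 + 12.25 = 68.5
60.5 < 68.5, so Spawn D is closer.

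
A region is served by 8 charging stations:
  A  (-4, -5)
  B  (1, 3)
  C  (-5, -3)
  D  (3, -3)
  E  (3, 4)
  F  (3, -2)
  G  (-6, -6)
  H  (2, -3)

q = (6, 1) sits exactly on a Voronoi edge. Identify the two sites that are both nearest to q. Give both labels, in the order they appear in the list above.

E and F

Squared distances from q to each site:
|qA|² = 100 + 36 = 136
|qB|² = 25 + 4 = 29
|qC|² = 121 + 16 = 137
|qD|² = 9 + 16 = 25
|qE|² = 9 + 9 = 18
|qF|² = 9 + 9 = 18
|qG|² = 144 + 49 = 193
|qH|² = 16 + 16 = 32
q is equidistant from E and F (both at squared distance 18), and every other site is strictly farther — so q lies on the E–F Voronoi edge.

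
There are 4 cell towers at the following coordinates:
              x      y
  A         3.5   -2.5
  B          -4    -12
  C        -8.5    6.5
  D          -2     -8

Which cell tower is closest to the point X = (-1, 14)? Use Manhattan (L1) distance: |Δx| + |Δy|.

d(X,A) = |-1−3.5| + |14−(-2.5)| = 4.5 + 16.5 = 21
d(X,B) = |-1−(-4)| + |14−(-12)| = 3 + 26 = 29
d(X,C) = |-1−(-8.5)| + |14−6.5| = 7.5 + 7.5 = 15
d(X,D) = |-1−(-2)| + |14−(-8)| = 1 + 22 = 23
C is nearest.

C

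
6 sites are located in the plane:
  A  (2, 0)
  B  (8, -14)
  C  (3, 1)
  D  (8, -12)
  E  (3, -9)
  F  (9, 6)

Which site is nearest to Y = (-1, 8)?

Compare squared distances (the ordering matches that of the actual distances):
|YA|² = (-1−2)² + (8−0)² = 9 + 64 = 73
|YB|² = (-1−8)² + (8−(-14))² = 81 + 484 = 565
|YC|² = (-1−3)² + (8−1)² = 16 + 49 = 65
|YD|² = (-1−8)² + (8−(-12))² = 81 + 400 = 481
|YE|² = (-1−3)² + (8−(-9))² = 16 + 289 = 305
|YF|² = (-1−9)² + (8−6)² = 100 + 4 = 104
Minimum is at C.

C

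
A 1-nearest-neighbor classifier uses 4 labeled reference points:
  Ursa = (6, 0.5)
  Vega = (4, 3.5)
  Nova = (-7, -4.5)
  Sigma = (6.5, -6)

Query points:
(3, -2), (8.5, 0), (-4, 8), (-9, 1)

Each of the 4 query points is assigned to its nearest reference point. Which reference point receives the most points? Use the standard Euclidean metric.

Ursa

(3, -2) — d² to each: Ursa:15.25, Vega:31.25, Nova:106.25, Sigma:28.25 → nearest is Ursa
(8.5, 0) — d² to each: Ursa:6.5, Vega:32.5, Nova:260.5, Sigma:40 → nearest is Ursa
(-4, 8) — d² to each: Ursa:156.25, Vega:84.25, Nova:165.25, Sigma:306.25 → nearest is Vega
(-9, 1) — d² to each: Ursa:225.25, Vega:175.25, Nova:34.25, Sigma:289.25 → nearest is Nova
Tally — Ursa:2, Vega:1, Nova:1. Ursa captures the most (2).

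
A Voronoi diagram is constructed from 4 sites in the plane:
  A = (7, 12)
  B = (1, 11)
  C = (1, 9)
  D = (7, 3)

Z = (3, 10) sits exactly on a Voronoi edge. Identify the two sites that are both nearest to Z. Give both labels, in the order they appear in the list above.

B and C

Squared distances from Z to each site:
|ZA|² = 16 + 4 = 20
|ZB|² = 4 + 1 = 5
|ZC|² = 4 + 1 = 5
|ZD|² = 16 + 49 = 65
Z is equidistant from B and C (both at squared distance 5), and every other site is strictly farther — so Z lies on the B–C Voronoi edge.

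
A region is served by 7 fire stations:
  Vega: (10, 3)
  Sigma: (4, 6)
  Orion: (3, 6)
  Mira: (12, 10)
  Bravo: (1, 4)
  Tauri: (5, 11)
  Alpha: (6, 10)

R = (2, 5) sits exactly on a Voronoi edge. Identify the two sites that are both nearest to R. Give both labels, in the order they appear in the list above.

Squared distances from R to each site:
d²(R, Vega) = (2−10)² + (5−3)² = 64 + 4 = 68
d²(R, Sigma) = (2−4)² + (5−6)² = 4 + 1 = 5
d²(R, Orion) = (2−3)² + (5−6)² = 1 + 1 = 2
d²(R, Mira) = (2−12)² + (5−10)² = 100 + 25 = 125
d²(R, Bravo) = (2−1)² + (5−4)² = 1 + 1 = 2
d²(R, Tauri) = (2−5)² + (5−11)² = 9 + 36 = 45
d²(R, Alpha) = (2−6)² + (5−10)² = 16 + 25 = 41
R is equidistant from Orion and Bravo (both at squared distance 2), and every other site is strictly farther — so R lies on the Orion–Bravo Voronoi edge.

Orion and Bravo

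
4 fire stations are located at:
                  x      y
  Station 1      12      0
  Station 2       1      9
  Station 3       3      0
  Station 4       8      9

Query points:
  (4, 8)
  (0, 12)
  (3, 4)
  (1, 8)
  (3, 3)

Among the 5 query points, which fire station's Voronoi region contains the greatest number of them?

Station 2

(4, 8) — d² to each: Station 1:128, Station 2:10, Station 3:65, Station 4:17 → nearest is Station 2
(0, 12) — d² to each: Station 1:288, Station 2:10, Station 3:153, Station 4:73 → nearest is Station 2
(3, 4) — d² to each: Station 1:97, Station 2:29, Station 3:16, Station 4:50 → nearest is Station 3
(1, 8) — d² to each: Station 1:185, Station 2:1, Station 3:68, Station 4:50 → nearest is Station 2
(3, 3) — d² to each: Station 1:90, Station 2:40, Station 3:9, Station 4:61 → nearest is Station 3
Tally — Station 2:3, Station 3:2. Station 2 captures the most (3).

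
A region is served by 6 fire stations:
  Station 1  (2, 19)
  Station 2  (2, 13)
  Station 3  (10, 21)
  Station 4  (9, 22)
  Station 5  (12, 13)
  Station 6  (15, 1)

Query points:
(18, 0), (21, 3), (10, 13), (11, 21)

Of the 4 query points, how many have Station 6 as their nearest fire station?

2

(18, 0) — d² to each: Station 1:617, Station 2:425, Station 3:505, Station 4:565, Station 5:205, Station 6:10 → nearest is Station 6
(21, 3) — d² to each: Station 1:617, Station 2:461, Station 3:445, Station 4:505, Station 5:181, Station 6:40 → nearest is Station 6
(10, 13) — d² to each: Station 1:100, Station 2:64, Station 3:64, Station 4:82, Station 5:4, Station 6:169 → nearest is Station 5
(11, 21) — d² to each: Station 1:85, Station 2:145, Station 3:1, Station 4:5, Station 5:65, Station 6:416 → nearest is Station 3
2 of the 4 points have Station 6 as nearest.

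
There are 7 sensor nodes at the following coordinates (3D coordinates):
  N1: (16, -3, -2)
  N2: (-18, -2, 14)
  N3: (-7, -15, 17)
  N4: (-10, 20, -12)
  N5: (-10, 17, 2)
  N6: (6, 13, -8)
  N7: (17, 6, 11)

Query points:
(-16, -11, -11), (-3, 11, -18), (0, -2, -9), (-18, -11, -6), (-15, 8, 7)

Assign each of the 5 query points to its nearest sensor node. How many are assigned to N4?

1

(-16, -11, -11) — d² to each: N1:1169, N2:710, N3:881, N4:998, N5:989, N6:1069, N7:1862 → nearest is N2
(-3, 11, -18) — d² to each: N1:813, N2:1418, N3:1917, N4:166, N5:485, N6:185, N7:1266 → nearest is N4
(0, -2, -9) — d² to each: N1:306, N2:853, N3:894, N4:593, N5:582, N6:262, N7:753 → nearest is N6
(-18, -11, -6) — d² to each: N1:1236, N2:481, N3:666, N4:1061, N5:912, N6:1156, N7:1803 → nearest is N2
(-15, 8, 7) — d² to each: N1:1163, N2:158, N3:693, N4:530, N5:131, N6:691, N7:1044 → nearest is N5
1 of the 5 points has N4 as nearest.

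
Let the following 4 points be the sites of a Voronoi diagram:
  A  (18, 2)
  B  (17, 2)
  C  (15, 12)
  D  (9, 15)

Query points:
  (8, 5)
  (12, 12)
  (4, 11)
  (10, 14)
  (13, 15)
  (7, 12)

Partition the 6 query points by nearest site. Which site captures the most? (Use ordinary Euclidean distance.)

D

(8, 5) — d² to each: A:109, B:90, C:98, D:101 → nearest is B
(12, 12) — d² to each: A:136, B:125, C:9, D:18 → nearest is C
(4, 11) — d² to each: A:277, B:250, C:122, D:41 → nearest is D
(10, 14) — d² to each: A:208, B:193, C:29, D:2 → nearest is D
(13, 15) — d² to each: A:194, B:185, C:13, D:16 → nearest is C
(7, 12) — d² to each: A:221, B:200, C:64, D:13 → nearest is D
Tally — B:1, C:2, D:3. D captures the most (3).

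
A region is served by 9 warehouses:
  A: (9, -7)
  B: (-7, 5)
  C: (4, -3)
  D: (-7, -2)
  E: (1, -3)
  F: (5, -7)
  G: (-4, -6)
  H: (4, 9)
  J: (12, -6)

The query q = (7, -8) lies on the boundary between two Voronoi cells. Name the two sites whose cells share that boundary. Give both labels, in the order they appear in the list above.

Squared distances from q to each site:
|qA|² = (7−9)² + (-8−(-7))² = 4 + 1 = 5
|qB|² = (7−(-7))² + (-8−5)² = 196 + 169 = 365
|qC|² = (7−4)² + (-8−(-3))² = 9 + 25 = 34
|qD|² = (7−(-7))² + (-8−(-2))² = 196 + 36 = 232
|qE|² = (7−1)² + (-8−(-3))² = 36 + 25 = 61
|qF|² = (7−5)² + (-8−(-7))² = 4 + 1 = 5
|qG|² = (7−(-4))² + (-8−(-6))² = 121 + 4 = 125
|qH|² = (7−4)² + (-8−9)² = 9 + 289 = 298
|qJ|² = (7−12)² + (-8−(-6))² = 25 + 4 = 29
q is equidistant from A and F (both at squared distance 5), and every other site is strictly farther — so q lies on the A–F Voronoi edge.

A and F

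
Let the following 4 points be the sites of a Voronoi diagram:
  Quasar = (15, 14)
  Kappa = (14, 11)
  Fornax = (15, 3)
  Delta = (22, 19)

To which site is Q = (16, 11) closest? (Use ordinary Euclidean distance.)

Kappa

Compare squared distances (the ordering matches that of the actual distances):
d²(Q, Quasar) = (16−15)² + (11−14)² = 1 + 9 = 10
d²(Q, Kappa) = (16−14)² + (11−11)² = 4 + 0 = 4
d²(Q, Fornax) = (16−15)² + (11−3)² = 1 + 64 = 65
d²(Q, Delta) = (16−22)² + (11−19)² = 36 + 64 = 100
The smallest is to Kappa, so Q lies in the Voronoi region of Kappa.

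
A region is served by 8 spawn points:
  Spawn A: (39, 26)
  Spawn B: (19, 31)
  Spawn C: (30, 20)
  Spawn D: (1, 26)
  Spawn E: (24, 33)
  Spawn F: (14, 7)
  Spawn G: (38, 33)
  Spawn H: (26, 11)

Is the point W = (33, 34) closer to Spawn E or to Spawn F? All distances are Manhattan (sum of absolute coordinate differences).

d(W, Spawn E) = |33−24| + |34−33| = 9 + 1 = 10
d(W, Spawn F) = |33−14| + |34−7| = 19 + 27 = 46
10 < 46, so Spawn E is closer.

Spawn E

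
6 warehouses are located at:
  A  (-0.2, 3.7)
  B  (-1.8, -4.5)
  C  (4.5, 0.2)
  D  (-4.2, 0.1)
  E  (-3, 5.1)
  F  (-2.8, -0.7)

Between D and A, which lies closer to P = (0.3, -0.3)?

A

Compare squared distances:
|PD|² = (0.3−(-4.2))² + (-0.3−0.1)² = 20.25 + 0.16 = 20.41
|PA|² = (0.3−(-0.2))² + (-0.3−3.7)² = 0.25 + 16 = 16.25
20.41 > 16.25, so A is closer.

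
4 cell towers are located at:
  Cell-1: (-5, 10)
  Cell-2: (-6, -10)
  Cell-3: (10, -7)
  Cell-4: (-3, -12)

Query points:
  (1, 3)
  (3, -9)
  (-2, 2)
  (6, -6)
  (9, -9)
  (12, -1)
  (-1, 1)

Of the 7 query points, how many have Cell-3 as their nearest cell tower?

3

(1, 3) — d² to each: Cell-1:85, Cell-2:218, Cell-3:181, Cell-4:241 → nearest is Cell-1
(3, -9) — d² to each: Cell-1:425, Cell-2:82, Cell-3:53, Cell-4:45 → nearest is Cell-4
(-2, 2) — d² to each: Cell-1:73, Cell-2:160, Cell-3:225, Cell-4:197 → nearest is Cell-1
(6, -6) — d² to each: Cell-1:377, Cell-2:160, Cell-3:17, Cell-4:117 → nearest is Cell-3
(9, -9) — d² to each: Cell-1:557, Cell-2:226, Cell-3:5, Cell-4:153 → nearest is Cell-3
(12, -1) — d² to each: Cell-1:410, Cell-2:405, Cell-3:40, Cell-4:346 → nearest is Cell-3
(-1, 1) — d² to each: Cell-1:97, Cell-2:146, Cell-3:185, Cell-4:173 → nearest is Cell-1
3 of the 7 points have Cell-3 as nearest.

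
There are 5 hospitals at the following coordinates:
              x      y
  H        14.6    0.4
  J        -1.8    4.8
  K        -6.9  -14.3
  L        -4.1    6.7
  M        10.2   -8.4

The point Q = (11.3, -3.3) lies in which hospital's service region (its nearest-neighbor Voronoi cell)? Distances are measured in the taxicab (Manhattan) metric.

d(Q,H) = |11.3−14.6| + |-3.3−0.4| = 3.3 + 3.7 = 7
d(Q,J) = |11.3−(-1.8)| + |-3.3−4.8| = 13.1 + 8.1 = 21.2
d(Q,K) = |11.3−(-6.9)| + |-3.3−(-14.3)| = 18.2 + 11 = 29.2
d(Q,L) = |11.3−(-4.1)| + |-3.3−6.7| = 15.4 + 10 = 25.4
d(Q,M) = |11.3−10.2| + |-3.3−(-8.4)| = 1.1 + 5.1 = 6.2
M is nearest.

M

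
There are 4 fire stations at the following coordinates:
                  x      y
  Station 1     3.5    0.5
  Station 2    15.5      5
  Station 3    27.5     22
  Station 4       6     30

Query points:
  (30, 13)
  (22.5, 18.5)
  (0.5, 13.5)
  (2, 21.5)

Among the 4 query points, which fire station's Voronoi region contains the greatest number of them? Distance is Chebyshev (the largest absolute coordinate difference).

Station 3

(30, 13) — d to each: Station 1:26.5, Station 2:14.5, Station 3:9, Station 4:24 → nearest is Station 3
(22.5, 18.5) — d to each: Station 1:19, Station 2:13.5, Station 3:5, Station 4:16.5 → nearest is Station 3
(0.5, 13.5) — d to each: Station 1:13, Station 2:15, Station 3:27, Station 4:16.5 → nearest is Station 1
(2, 21.5) — d to each: Station 1:21, Station 2:16.5, Station 3:25.5, Station 4:8.5 → nearest is Station 4
Tally — Station 1:1, Station 3:2, Station 4:1. Station 3 captures the most (2).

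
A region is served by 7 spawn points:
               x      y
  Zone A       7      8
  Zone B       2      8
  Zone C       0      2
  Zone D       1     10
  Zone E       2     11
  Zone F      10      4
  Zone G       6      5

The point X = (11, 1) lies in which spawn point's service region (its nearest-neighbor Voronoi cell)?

Zone F

Compare squared distances (the ordering matches that of the actual distances):
d²(X, Zone A) = 16 + 49 = 65
d²(X, Zone B) = 81 + 49 = 130
d²(X, Zone C) = 121 + 1 = 122
d²(X, Zone D) = 100 + 81 = 181
d²(X, Zone E) = 81 + 100 = 181
d²(X, Zone F) = 1 + 9 = 10
d²(X, Zone G) = 25 + 16 = 41
Minimum is at Zone F.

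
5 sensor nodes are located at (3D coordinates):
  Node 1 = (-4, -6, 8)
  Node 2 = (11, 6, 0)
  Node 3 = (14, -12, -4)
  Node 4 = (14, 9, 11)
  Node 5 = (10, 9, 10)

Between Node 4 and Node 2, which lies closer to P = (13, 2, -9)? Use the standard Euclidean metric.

Node 2

Compare squared distances:
d²(P, Node 4) = (13−14)² + (2−9)² + (-9−11)² = 1 + 49 + 400 = 450
d²(P, Node 2) = (13−11)² + (2−6)² + (-9−0)² = 4 + 16 + 81 = 101
450 > 101, so Node 2 is closer.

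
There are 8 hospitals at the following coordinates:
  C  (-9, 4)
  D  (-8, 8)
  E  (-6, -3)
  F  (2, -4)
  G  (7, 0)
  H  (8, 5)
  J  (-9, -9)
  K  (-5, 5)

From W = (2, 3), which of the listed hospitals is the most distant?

Since √ is increasing, it suffices to compare squared distances:
|WC|² = 121 + 1 = 122
|WD|² = 100 + 25 = 125
|WE|² = 64 + 36 = 100
|WF|² = 0 + 49 = 49
|WG|² = 25 + 9 = 34
|WH|² = 36 + 4 = 40
|WJ|² = 121 + 144 = 265
|WK|² = 49 + 4 = 53
The largest is to J.

J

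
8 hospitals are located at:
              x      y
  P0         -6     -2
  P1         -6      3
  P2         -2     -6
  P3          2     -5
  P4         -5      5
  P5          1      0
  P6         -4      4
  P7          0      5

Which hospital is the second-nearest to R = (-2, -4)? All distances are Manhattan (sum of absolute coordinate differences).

P3

d(R,P0) = 4 + 2 = 6
d(R,P1) = 4 + 7 = 11
d(R,P2) = 0 + 2 = 2
d(R,P3) = 4 + 1 = 5
d(R,P4) = 3 + 9 = 12
d(R,P5) = 3 + 4 = 7
d(R,P6) = 2 + 8 = 10
d(R,P7) = 2 + 9 = 11
Sorted ascending: P2, P3, P0, … — the second-nearest is P3.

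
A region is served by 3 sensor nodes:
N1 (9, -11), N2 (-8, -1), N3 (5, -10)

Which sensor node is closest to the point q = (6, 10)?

Squared Euclidean distances:
|qN1|² = (6−9)² + (10−(-11))² = 9 + 441 = 450
|qN2|² = (6−(-8))² + (10−(-1))² = 196 + 121 = 317
|qN3|² = (6−5)² + (10−(-10))² = 1 + 400 = 401
N2 is nearest.

N2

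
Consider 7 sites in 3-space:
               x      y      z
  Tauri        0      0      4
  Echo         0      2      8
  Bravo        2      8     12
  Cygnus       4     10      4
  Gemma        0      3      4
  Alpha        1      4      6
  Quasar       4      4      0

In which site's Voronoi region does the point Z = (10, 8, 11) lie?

Since √ is increasing, it suffices to compare squared distances:
d²(Z, Tauri) = (10−0)² + (8−0)² + (11−4)² = 100 + 64 + 49 = 213
d²(Z, Echo) = (10−0)² + (8−2)² + (11−8)² = 100 + 36 + 9 = 145
d²(Z, Bravo) = (10−2)² + (8−8)² + (11−12)² = 64 + 0 + 1 = 65
d²(Z, Cygnus) = (10−4)² + (8−10)² + (11−4)² = 36 + 4 + 49 = 89
d²(Z, Gemma) = (10−0)² + (8−3)² + (11−4)² = 100 + 25 + 49 = 174
d²(Z, Alpha) = (10−1)² + (8−4)² + (11−6)² = 81 + 16 + 25 = 122
d²(Z, Quasar) = (10−4)² + (8−4)² + (11−0)² = 36 + 16 + 121 = 173
Minimum is at Bravo.

Bravo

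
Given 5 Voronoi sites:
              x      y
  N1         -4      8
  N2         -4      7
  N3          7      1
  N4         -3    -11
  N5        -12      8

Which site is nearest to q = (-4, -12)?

Squared Euclidean distances:
|qN1|² = (-4−(-4))² + (-12−8)² = 0 + 400 = 400
|qN2|² = (-4−(-4))² + (-12−7)² = 0 + 361 = 361
|qN3|² = (-4−7)² + (-12−1)² = 121 + 169 = 290
|qN4|² = (-4−(-3))² + (-12−(-11))² = 1 + 1 = 2
|qN5|² = (-4−(-12))² + (-12−8)² = 64 + 400 = 464
The smallest is to N4, so q lies in the Voronoi region of N4.

N4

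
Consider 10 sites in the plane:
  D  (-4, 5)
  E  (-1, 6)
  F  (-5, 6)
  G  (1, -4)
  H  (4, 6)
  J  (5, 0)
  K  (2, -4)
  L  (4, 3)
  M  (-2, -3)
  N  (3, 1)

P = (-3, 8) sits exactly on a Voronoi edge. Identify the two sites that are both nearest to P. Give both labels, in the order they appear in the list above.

E and F

Squared distances from P to each site:
|PD|² = 1 + 9 = 10
|PE|² = 4 + 4 = 8
|PF|² = 4 + 4 = 8
|PG|² = 16 + 144 = 160
|PH|² = 49 + 4 = 53
|PJ|² = 64 + 64 = 128
|PK|² = 25 + 144 = 169
|PL|² = 49 + 25 = 74
|PM|² = 1 + 121 = 122
|PN|² = 36 + 49 = 85
P is equidistant from E and F (both at squared distance 8), and every other site is strictly farther — so P lies on the E–F Voronoi edge.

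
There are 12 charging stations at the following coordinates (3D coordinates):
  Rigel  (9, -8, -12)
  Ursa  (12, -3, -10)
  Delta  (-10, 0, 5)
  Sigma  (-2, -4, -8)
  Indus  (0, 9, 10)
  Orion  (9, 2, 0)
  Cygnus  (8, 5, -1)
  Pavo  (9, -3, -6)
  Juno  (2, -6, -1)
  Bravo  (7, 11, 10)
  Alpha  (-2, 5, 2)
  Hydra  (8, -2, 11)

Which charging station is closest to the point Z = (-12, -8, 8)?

Compare squared distances (the ordering matches that of the actual distances):
d²(Z, Rigel) = 441 + 0 + 400 = 841
d²(Z, Ursa) = 576 + 25 + 324 = 925
d²(Z, Delta) = 4 + 64 + 9 = 77
d²(Z, Sigma) = 100 + 16 + 256 = 372
d²(Z, Indus) = 144 + 289 + 4 = 437
d²(Z, Orion) = 441 + 100 + 64 = 605
d²(Z, Cygnus) = 400 + 169 + 81 = 650
d²(Z, Pavo) = 441 + 25 + 196 = 662
d²(Z, Juno) = 196 + 4 + 81 = 281
d²(Z, Bravo) = 361 + 361 + 4 = 726
d²(Z, Alpha) = 100 + 169 + 36 = 305
d²(Z, Hydra) = 400 + 36 + 9 = 445
The smallest is to Delta, so Z lies in the Voronoi region of Delta.

Delta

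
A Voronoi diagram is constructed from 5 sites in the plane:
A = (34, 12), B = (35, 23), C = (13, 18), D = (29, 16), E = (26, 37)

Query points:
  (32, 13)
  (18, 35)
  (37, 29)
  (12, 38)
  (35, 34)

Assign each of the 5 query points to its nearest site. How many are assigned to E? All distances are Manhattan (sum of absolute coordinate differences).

(32, 13) — d to each: A:3, B:13, C:24, D:6, E:30 → nearest is A
(18, 35) — d to each: A:39, B:29, C:22, D:30, E:10 → nearest is E
(37, 29) — d to each: A:20, B:8, C:35, D:21, E:19 → nearest is B
(12, 38) — d to each: A:48, B:38, C:21, D:39, E:15 → nearest is E
(35, 34) — d to each: A:23, B:11, C:38, D:24, E:12 → nearest is B
2 of the 5 points have E as nearest.

2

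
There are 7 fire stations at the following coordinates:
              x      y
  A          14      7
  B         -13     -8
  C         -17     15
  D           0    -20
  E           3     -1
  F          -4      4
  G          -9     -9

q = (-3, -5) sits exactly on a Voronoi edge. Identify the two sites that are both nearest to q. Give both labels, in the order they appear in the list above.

Squared distances from q to each site:
|qA|² = (-3−14)² + (-5−7)² = 289 + 144 = 433
|qB|² = (-3−(-13))² + (-5−(-8))² = 100 + 9 = 109
|qC|² = (-3−(-17))² + (-5−15)² = 196 + 400 = 596
|qD|² = (-3−0)² + (-5−(-20))² = 9 + 225 = 234
|qE|² = (-3−3)² + (-5−(-1))² = 36 + 16 = 52
|qF|² = (-3−(-4))² + (-5−4)² = 1 + 81 = 82
|qG|² = (-3−(-9))² + (-5−(-9))² = 36 + 16 = 52
q is equidistant from E and G (both at squared distance 52), and every other site is strictly farther — so q lies on the E–G Voronoi edge.

E and G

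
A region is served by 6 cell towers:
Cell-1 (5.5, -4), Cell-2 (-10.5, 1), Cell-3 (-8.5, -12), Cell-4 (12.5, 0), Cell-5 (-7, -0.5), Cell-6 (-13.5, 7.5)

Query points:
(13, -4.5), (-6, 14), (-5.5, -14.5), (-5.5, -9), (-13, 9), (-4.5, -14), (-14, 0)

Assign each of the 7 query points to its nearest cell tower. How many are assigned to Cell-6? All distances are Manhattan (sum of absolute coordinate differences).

(13, -4.5) — d to each: Cell-1:8, Cell-2:29, Cell-3:29, Cell-4:5, Cell-5:24, Cell-6:38.5 → nearest is Cell-4
(-6, 14) — d to each: Cell-1:29.5, Cell-2:17.5, Cell-3:28.5, Cell-4:32.5, Cell-5:15.5, Cell-6:14 → nearest is Cell-6
(-5.5, -14.5) — d to each: Cell-1:21.5, Cell-2:20.5, Cell-3:5.5, Cell-4:32.5, Cell-5:15.5, Cell-6:30 → nearest is Cell-3
(-5.5, -9) — d to each: Cell-1:16, Cell-2:15, Cell-3:6, Cell-4:27, Cell-5:10, Cell-6:24.5 → nearest is Cell-3
(-13, 9) — d to each: Cell-1:31.5, Cell-2:10.5, Cell-3:25.5, Cell-4:34.5, Cell-5:15.5, Cell-6:2 → nearest is Cell-6
(-4.5, -14) — d to each: Cell-1:20, Cell-2:21, Cell-3:6, Cell-4:31, Cell-5:16, Cell-6:30.5 → nearest is Cell-3
(-14, 0) — d to each: Cell-1:23.5, Cell-2:4.5, Cell-3:17.5, Cell-4:26.5, Cell-5:7.5, Cell-6:8 → nearest is Cell-2
2 of the 7 points have Cell-6 as nearest.

2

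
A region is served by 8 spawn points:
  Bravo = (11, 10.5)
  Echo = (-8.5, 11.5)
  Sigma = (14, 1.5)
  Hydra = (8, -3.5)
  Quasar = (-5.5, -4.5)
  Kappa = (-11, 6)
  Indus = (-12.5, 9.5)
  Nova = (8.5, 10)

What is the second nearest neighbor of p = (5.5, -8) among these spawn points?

Compare squared distances (the ordering matches that of the actual distances):
d²(p, Bravo) = 30.25 + 342.25 = 372.5
d²(p, Echo) = 196 + 380.25 = 576.25
d²(p, Sigma) = 72.25 + 90.25 = 162.5
d²(p, Hydra) = 6.25 + 20.25 = 26.5
d²(p, Quasar) = 121 + 12.25 = 133.25
d²(p, Kappa) = 272.25 + 196 = 468.25
d²(p, Indus) = 324 + 306.25 = 630.25
d²(p, Nova) = 9 + 324 = 333
Sorted ascending: Hydra, Quasar, Sigma, … — the second-nearest is Quasar.

Quasar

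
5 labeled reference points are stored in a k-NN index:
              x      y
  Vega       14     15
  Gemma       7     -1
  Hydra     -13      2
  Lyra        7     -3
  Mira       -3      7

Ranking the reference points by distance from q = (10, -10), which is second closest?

Since √ is increasing, it suffices to compare squared distances:
d²(q, Vega) = (10−14)² + (-10−15)² = 16 + 625 = 641
d²(q, Gemma) = (10−7)² + (-10−(-1))² = 9 + 81 = 90
d²(q, Hydra) = (10−(-13))² + (-10−2)² = 529 + 144 = 673
d²(q, Lyra) = (10−7)² + (-10−(-3))² = 9 + 49 = 58
d²(q, Mira) = (10−(-3))² + (-10−7)² = 169 + 289 = 458
Sorted ascending: Lyra, Gemma, Mira, … — the second-nearest is Gemma.

Gemma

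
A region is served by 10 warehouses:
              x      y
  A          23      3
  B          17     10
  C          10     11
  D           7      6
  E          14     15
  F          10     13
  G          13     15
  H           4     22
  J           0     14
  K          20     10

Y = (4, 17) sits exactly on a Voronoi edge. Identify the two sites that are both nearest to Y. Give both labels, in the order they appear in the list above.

Squared distances from Y to each site:
|YA|² = 361 + 196 = 557
|YB|² = 169 + 49 = 218
|YC|² = 36 + 36 = 72
|YD|² = 9 + 121 = 130
|YE|² = 100 + 4 = 104
|YF|² = 36 + 16 = 52
|YG|² = 81 + 4 = 85
|YH|² = 0 + 25 = 25
|YJ|² = 16 + 9 = 25
|YK|² = 256 + 49 = 305
Y is equidistant from H and J (both at squared distance 25), and every other site is strictly farther — so Y lies on the H–J Voronoi edge.

H and J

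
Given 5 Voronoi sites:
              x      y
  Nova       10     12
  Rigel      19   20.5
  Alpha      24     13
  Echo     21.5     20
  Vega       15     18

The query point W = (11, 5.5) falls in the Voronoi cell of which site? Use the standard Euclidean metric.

Since √ is increasing, it suffices to compare squared distances:
d²(W, Nova) = (11−10)² + (5.5−12)² = 1 + 42.25 = 43.25
d²(W, Rigel) = (11−19)² + (5.5−20.5)² = 64 + 225 = 289
d²(W, Alpha) = (11−24)² + (5.5−13)² = 169 + 56.25 = 225.25
d²(W, Echo) = (11−21.5)² + (5.5−20)² = 110.25 + 210.25 = 320.5
d²(W, Vega) = (11−15)² + (5.5−18)² = 16 + 156.25 = 172.25
Minimum is at Nova.

Nova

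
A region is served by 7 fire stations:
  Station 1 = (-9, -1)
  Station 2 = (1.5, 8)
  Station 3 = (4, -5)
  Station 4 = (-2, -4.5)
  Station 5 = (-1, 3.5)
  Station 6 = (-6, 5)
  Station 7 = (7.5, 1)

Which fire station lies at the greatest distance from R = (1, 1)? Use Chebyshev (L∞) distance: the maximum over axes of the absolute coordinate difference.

Station 1

d(R, Station 1) = max(10, 2) = 10
d(R, Station 2) = max(0.5, 7) = 7
d(R, Station 3) = max(3, 6) = 6
d(R, Station 4) = max(3, 5.5) = 5.5
d(R, Station 5) = max(2, 2.5) = 2.5
d(R, Station 6) = max(7, 4) = 7
d(R, Station 7) = max(6.5, 0) = 6.5
The largest is to Station 1.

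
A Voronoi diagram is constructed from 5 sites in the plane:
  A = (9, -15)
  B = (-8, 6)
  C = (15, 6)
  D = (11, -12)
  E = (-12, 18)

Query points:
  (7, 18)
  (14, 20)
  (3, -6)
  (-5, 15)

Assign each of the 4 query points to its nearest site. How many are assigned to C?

(7, 18) — d² to each: A:1093, B:369, C:208, D:916, E:361 → nearest is C
(14, 20) — d² to each: A:1250, B:680, C:197, D:1033, E:680 → nearest is C
(3, -6) — d² to each: A:117, B:265, C:288, D:100, E:801 → nearest is D
(-5, 15) — d² to each: A:1096, B:90, C:481, D:985, E:58 → nearest is E
2 of the 4 points have C as nearest.

2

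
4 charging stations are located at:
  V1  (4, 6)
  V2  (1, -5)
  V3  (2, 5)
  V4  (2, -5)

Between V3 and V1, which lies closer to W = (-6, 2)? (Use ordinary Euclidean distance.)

V3

Compare squared distances:
|WV3|² = (-6−2)² + (2−5)² = 64 + 9 = 73
|WV1|² = (-6−4)² + (2−6)² = 100 + 16 = 116
73 < 116, so V3 is closer.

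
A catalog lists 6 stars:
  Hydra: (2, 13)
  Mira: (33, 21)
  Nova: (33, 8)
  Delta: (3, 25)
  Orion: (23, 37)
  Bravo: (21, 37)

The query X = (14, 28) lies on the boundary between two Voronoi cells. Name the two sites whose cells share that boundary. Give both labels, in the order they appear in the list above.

Delta and Bravo

Squared distances from X to each site:
d²(X, Hydra) = (14−2)² + (28−13)² = 144 + 225 = 369
d²(X, Mira) = (14−33)² + (28−21)² = 361 + 49 = 410
d²(X, Nova) = (14−33)² + (28−8)² = 361 + 400 = 761
d²(X, Delta) = (14−3)² + (28−25)² = 121 + 9 = 130
d²(X, Orion) = (14−23)² + (28−37)² = 81 + 81 = 162
d²(X, Bravo) = (14−21)² + (28−37)² = 49 + 81 = 130
X is equidistant from Delta and Bravo (both at squared distance 130), and every other site is strictly farther — so X lies on the Delta–Bravo Voronoi edge.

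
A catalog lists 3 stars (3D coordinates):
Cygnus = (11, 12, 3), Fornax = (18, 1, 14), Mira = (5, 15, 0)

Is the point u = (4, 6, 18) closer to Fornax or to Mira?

Fornax

Compare squared distances:
d²(u, Fornax) = (4−18)² + (6−1)² + (18−14)² = 196 + 25 + 16 = 237
d²(u, Mira) = (4−5)² + (6−15)² + (18−0)² = 1 + 81 + 324 = 406
237 < 406, so Fornax is closer.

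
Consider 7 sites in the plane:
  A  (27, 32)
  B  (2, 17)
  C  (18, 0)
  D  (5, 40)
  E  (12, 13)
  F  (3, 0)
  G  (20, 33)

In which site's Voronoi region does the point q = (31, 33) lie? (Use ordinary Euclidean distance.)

A

Squared Euclidean distances:
|qA|² = (31−27)² + (33−32)² = 16 + 1 = 17
|qB|² = (31−2)² + (33−17)² = 841 + 256 = 1097
|qC|² = (31−18)² + (33−0)² = 169 + 1089 = 1258
|qD|² = (31−5)² + (33−40)² = 676 + 49 = 725
|qE|² = (31−12)² + (33−13)² = 361 + 400 = 761
|qF|² = (31−3)² + (33−0)² = 784 + 1089 = 1873
|qG|² = (31−20)² + (33−33)² = 121 + 0 = 121
The smallest is to A, so q lies in the Voronoi region of A.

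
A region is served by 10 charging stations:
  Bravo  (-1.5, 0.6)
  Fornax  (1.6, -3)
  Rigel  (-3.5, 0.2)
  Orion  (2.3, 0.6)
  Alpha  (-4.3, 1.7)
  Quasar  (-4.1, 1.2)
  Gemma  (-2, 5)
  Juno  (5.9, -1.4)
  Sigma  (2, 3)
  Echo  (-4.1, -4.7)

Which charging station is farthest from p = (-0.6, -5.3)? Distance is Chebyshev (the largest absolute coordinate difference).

Gemma

d(p, Bravo) = max(0.9, 5.9) = 5.9
d(p, Fornax) = max(2.2, 2.3) = 2.3
d(p, Rigel) = max(2.9, 5.5) = 5.5
d(p, Orion) = max(2.9, 5.9) = 5.9
d(p, Alpha) = max(3.7, 7) = 7
d(p, Quasar) = max(3.5, 6.5) = 6.5
d(p, Gemma) = max(1.4, 10.3) = 10.3
d(p, Juno) = max(6.5, 3.9) = 6.5
d(p, Sigma) = max(2.6, 8.3) = 8.3
d(p, Echo) = max(3.5, 0.6) = 3.5
The largest is to Gemma.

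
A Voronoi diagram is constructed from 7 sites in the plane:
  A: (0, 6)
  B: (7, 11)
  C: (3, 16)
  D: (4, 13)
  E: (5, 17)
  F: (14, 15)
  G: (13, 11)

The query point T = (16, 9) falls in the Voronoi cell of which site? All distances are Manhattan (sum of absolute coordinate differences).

G

d(T,A) = 16 + 3 = 19
d(T,B) = 9 + 2 = 11
d(T,C) = 13 + 7 = 20
d(T,D) = 12 + 4 = 16
d(T,E) = 11 + 8 = 19
d(T,F) = 2 + 6 = 8
d(T,G) = 3 + 2 = 5
G is nearest.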